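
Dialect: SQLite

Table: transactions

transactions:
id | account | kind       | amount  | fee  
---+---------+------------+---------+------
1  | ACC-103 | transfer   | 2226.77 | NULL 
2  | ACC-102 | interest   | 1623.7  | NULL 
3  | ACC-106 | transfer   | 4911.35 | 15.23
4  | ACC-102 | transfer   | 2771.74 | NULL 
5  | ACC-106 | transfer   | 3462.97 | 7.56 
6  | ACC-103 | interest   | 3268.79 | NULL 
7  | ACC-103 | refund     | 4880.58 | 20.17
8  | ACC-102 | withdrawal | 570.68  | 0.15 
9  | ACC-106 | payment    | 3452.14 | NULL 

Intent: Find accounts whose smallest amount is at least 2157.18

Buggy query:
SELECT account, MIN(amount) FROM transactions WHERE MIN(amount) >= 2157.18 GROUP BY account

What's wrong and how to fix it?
Bug: Aggregates like MIN are computed per group after WHERE runs

Fix: Replace WHERE with HAVING after the GROUP BY

Corrected query:
SELECT account, MIN(amount) FROM transactions GROUP BY account HAVING MIN(amount) >= 2157.18

Result:
account | MIN(amount)
--------+------------
ACC-103 | 2226.77    
ACC-106 | 3452.14    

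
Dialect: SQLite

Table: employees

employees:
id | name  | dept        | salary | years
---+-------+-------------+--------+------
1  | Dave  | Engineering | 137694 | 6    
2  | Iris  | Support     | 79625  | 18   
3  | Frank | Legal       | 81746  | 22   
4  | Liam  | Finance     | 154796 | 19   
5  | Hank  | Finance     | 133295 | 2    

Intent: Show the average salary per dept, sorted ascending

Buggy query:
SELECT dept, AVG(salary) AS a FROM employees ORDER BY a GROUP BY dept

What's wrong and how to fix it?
Bug: ORDER BY appears before GROUP BY; SQL clause order requires GROUP BY first

Fix: Reorder: SELECT … FROM … GROUP BY … ORDER BY …

Corrected query:
SELECT dept, AVG(salary) AS a FROM employees GROUP BY dept ORDER BY a

Result:
dept        | a       
------------+---------
Support     | 79625   
Legal       | 81746   
Engineering | 137694  
Finance     | 144045.5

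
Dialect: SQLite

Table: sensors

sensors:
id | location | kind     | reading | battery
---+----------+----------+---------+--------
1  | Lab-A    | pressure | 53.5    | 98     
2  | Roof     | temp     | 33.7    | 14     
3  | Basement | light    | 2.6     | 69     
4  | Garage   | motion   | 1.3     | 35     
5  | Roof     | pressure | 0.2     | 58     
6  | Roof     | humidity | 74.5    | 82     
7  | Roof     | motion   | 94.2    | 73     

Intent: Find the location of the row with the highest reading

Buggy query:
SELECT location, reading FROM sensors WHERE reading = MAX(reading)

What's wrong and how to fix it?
Bug: MAX(reading) is an aggregate and cannot be used directly in WHERE

Fix: Wrap MAX in a scalar subquery so WHERE compares against a single value

Corrected query:
SELECT location, reading FROM sensors WHERE reading = (SELECT MAX(reading) FROM sensors)

Result:
location | reading
---------+--------
Roof     | 94.2   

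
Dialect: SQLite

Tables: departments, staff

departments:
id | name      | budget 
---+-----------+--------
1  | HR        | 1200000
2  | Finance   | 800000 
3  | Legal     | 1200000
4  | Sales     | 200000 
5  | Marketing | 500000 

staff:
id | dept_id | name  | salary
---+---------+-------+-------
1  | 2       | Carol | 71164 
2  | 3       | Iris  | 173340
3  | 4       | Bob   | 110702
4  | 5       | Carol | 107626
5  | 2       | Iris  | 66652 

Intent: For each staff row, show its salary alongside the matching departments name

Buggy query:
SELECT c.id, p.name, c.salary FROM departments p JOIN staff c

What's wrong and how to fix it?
Bug: JOIN with no ON clause produces a cartesian product; every staff row pairs with every departments row

Fix: Add ON c.dept_id = p.id to the JOIN

Corrected query:
SELECT c.id, p.name, c.salary FROM departments p JOIN staff c ON c.dept_id = p.id

Result:
id | name      | salary
---+-----------+-------
1  | Finance   | 71164 
2  | Legal     | 173340
3  | Sales     | 110702
4  | Marketing | 107626
5  | Finance   | 66652 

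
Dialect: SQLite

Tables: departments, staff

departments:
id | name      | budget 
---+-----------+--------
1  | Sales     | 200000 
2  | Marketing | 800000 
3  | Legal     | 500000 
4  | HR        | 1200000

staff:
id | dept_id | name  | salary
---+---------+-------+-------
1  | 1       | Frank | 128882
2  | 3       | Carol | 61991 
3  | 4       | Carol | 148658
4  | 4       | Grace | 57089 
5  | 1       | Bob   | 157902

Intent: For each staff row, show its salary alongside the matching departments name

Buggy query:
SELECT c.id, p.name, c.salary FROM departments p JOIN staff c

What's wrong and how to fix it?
Bug: JOIN with no ON clause produces a cartesian product; every staff row pairs with every departments row

Fix: Specify the join condition linking the foreign key to the parent id

Corrected query:
SELECT c.id, p.name, c.salary FROM departments p JOIN staff c ON c.dept_id = p.id

Result:
id | name  | salary
---+-------+-------
1  | Sales | 128882
2  | Legal | 61991 
3  | HR    | 148658
4  | HR    | 57089 
5  | Sales | 157902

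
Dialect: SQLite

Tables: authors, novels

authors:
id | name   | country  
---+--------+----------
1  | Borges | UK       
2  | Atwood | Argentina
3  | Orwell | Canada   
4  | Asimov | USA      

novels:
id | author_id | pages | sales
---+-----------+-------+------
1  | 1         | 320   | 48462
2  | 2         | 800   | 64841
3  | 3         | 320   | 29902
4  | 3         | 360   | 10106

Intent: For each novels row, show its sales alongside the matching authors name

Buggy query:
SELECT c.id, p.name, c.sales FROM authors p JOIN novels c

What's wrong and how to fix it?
Bug: Missing join condition: each novels row is matched to all authors rows instead of just its own

Fix: Specify the join condition linking the foreign key to the parent id

Corrected query:
SELECT c.id, p.name, c.sales FROM authors p JOIN novels c ON c.author_id = p.id

Result:
id | name   | sales
---+--------+------
1  | Borges | 48462
2  | Atwood | 64841
3  | Orwell | 29902
4  | Orwell | 10106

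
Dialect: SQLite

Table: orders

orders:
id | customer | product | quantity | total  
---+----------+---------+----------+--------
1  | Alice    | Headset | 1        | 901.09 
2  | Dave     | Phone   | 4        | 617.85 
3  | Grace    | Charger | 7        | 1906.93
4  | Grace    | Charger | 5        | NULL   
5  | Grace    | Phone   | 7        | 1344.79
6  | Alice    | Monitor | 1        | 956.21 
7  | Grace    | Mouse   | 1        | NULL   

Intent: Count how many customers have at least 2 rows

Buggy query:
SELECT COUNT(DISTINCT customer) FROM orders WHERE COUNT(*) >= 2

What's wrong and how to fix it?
Bug: COUNT(*) cannot appear in WHERE; the per-group count doesn't exist yet

Fix: Group first with HAVING COUNT(*) >= 2, then COUNT the resulting groups

Corrected query:
SELECT COUNT(*) FROM (SELECT customer FROM orders GROUP BY customer HAVING COUNT(*) >= 2)

Result:
COUNT(*)
--------
2       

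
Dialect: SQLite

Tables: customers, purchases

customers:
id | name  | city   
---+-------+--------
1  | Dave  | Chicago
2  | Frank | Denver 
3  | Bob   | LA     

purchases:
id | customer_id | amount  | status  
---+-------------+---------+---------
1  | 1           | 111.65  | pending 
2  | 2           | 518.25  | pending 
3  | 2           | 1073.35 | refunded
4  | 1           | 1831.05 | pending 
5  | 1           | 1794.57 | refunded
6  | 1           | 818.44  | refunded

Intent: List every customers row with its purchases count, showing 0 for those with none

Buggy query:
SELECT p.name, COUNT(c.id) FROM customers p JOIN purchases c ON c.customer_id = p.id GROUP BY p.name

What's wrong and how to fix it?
Bug: An inner join excludes parents with zero children

Fix: Use LEFT JOIN so parents without children still appear (COUNT(c.id) gives 0)

Corrected query:
SELECT p.name, COUNT(c.id) FROM customers p LEFT JOIN purchases c ON c.customer_id = p.id GROUP BY p.name

Result:
name  | COUNT(c.id)
------+------------
Bob   | 0          
Dave  | 4          
Frank | 2          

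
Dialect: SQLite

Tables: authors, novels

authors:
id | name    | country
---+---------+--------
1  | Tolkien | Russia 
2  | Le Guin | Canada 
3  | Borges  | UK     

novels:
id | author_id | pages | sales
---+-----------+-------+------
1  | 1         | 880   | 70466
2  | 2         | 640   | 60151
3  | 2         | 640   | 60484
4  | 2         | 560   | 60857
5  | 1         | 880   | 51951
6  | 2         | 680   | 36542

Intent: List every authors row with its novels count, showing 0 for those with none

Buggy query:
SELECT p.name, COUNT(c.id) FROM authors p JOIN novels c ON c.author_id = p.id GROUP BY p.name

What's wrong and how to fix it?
Bug: An inner join excludes parents with zero children

Fix: Use LEFT JOIN so parents without children still appear (COUNT(c.id) gives 0)

Corrected query:
SELECT p.name, COUNT(c.id) FROM authors p LEFT JOIN novels c ON c.author_id = p.id GROUP BY p.name

Result:
name    | COUNT(c.id)
--------+------------
Borges  | 0          
Le Guin | 4          
Tolkien | 2          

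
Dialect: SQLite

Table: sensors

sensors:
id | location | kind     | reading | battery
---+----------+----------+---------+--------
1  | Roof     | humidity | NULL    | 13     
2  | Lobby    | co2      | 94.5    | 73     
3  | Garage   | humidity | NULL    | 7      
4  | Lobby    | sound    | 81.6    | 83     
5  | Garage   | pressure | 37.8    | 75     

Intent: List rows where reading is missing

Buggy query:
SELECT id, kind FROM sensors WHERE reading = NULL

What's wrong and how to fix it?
Bug: Comparing to NULL with '=' never matches; NULL = NULL is unknown, not true

Fix: Use IS NULL to test for NULL

Corrected query:
SELECT id, kind FROM sensors WHERE reading IS NULL

Result:
id | kind    
---+---------
1  | humidity
3  | humidity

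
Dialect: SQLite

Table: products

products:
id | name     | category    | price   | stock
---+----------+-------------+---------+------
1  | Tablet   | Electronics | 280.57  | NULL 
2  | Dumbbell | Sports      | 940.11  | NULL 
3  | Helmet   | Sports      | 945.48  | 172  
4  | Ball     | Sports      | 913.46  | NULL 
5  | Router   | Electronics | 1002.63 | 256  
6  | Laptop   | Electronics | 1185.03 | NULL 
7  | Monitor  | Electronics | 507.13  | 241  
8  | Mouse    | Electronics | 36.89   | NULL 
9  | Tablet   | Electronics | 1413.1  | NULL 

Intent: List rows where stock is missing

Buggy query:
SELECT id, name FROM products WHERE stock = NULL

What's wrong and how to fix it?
Bug: '= NULL' is always unknown in SQL three-valued logic, so no rows match

Fix: Replace '= NULL' with 'IS NULL'

Corrected query:
SELECT id, name FROM products WHERE stock IS NULL

Result:
id | name    
---+---------
1  | Tablet  
2  | Dumbbell
4  | Ball    
6  | Laptop  
8  | Mouse   
9  | Tablet  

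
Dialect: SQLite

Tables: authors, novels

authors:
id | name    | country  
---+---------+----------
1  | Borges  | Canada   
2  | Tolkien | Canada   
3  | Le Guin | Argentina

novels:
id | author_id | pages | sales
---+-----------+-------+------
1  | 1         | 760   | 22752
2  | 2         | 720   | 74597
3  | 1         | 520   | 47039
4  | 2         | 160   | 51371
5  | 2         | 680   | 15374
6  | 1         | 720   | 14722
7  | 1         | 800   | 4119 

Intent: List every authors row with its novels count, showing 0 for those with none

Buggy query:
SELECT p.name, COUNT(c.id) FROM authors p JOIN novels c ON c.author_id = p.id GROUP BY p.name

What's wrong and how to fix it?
Bug: An inner join excludes parents with zero children

Fix: Switch to LEFT JOIN to retain unmatched parent rows

Corrected query:
SELECT p.name, COUNT(c.id) FROM authors p LEFT JOIN novels c ON c.author_id = p.id GROUP BY p.name

Result:
name    | COUNT(c.id)
--------+------------
Borges  | 4          
Le Guin | 0          
Tolkien | 3          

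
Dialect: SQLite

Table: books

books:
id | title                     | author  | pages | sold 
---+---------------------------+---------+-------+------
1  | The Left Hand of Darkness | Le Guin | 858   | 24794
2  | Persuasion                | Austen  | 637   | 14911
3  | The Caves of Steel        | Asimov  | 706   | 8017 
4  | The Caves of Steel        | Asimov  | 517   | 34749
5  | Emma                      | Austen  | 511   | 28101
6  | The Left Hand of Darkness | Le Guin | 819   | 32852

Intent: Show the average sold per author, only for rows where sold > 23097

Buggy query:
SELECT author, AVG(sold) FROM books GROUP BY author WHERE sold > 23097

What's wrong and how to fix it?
Bug: WHERE cannot follow GROUP BY

Fix: Move the WHERE clause before GROUP BY

Corrected query:
SELECT author, AVG(sold) FROM books WHERE sold > 23097 GROUP BY author

Result:
author  | AVG(sold)
--------+----------
Asimov  | 34749    
Austen  | 28101    
Le Guin | 28823    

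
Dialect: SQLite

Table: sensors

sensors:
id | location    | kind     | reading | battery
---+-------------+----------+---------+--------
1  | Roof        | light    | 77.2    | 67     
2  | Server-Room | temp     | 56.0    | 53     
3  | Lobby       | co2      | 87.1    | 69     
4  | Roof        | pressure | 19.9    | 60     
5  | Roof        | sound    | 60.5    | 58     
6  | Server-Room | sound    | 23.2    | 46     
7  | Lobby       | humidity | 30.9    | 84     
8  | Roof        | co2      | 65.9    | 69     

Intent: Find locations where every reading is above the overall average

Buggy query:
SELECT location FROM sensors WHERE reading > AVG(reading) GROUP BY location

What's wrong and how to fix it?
Bug: AVG() is an aggregate; it can't sit directly in WHERE

Fix: Compute the overall average in a scalar subquery and compare each group's MIN against it in HAVING

Corrected query:
SELECT location FROM sensors GROUP BY location HAVING MIN(reading) > (SELECT AVG(reading) FROM sensors)

Result:
(no rows)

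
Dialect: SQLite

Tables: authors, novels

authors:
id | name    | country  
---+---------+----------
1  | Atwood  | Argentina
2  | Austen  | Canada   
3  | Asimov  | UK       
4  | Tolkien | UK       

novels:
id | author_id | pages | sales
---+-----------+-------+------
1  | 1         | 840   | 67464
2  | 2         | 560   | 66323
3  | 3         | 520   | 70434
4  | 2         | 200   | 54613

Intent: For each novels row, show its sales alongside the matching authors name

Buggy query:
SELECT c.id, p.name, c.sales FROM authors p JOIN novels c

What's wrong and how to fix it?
Bug: JOIN with no ON clause produces a cartesian product; every novels row pairs with every authors row

Fix: Add ON c.author_id = p.id to the JOIN

Corrected query:
SELECT c.id, p.name, c.sales FROM authors p JOIN novels c ON c.author_id = p.id

Result:
id | name   | sales
---+--------+------
1  | Atwood | 67464
2  | Austen | 66323
3  | Asimov | 70434
4  | Austen | 54613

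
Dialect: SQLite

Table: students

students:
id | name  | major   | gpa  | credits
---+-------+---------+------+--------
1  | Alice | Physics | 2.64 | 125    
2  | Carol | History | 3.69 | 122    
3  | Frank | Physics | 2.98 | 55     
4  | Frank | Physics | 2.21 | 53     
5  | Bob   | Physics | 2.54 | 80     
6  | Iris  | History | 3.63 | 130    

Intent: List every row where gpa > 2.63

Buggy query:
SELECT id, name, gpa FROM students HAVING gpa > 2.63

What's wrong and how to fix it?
Bug: This is a non-aggregate query (no GROUP BY, no aggregates), so in SQLite the HAVING clause is invalid here; a row-level condition belongs in WHERE

Fix: Replace HAVING with WHERE since the condition applies to individual rows

Corrected query:
SELECT id, name, gpa FROM students WHERE gpa > 2.63

Result:
id | name  | gpa 
---+-------+-----
1  | Alice | 2.64
2  | Carol | 3.69
3  | Frank | 2.98
6  | Iris  | 3.63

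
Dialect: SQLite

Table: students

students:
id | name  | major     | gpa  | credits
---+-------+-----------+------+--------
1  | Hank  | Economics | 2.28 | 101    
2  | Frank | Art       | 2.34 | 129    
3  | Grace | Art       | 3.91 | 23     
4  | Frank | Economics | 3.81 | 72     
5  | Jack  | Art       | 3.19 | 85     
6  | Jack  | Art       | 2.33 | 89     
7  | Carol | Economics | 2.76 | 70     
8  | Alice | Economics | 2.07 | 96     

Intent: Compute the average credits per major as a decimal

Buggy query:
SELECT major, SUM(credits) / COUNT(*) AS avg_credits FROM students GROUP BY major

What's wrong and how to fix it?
Bug: SUM(credits) and COUNT(*) are both integers; the division truncates the fractional part

Fix: Cast one side to REAL so the division keeps the fractional part

Corrected query:
SELECT major, SUM(credits) * 1.0 / COUNT(*) AS avg_credits FROM students GROUP BY major

Result:
major     | avg_credits
----------+------------
Art       | 81.5       
Economics | 84.75      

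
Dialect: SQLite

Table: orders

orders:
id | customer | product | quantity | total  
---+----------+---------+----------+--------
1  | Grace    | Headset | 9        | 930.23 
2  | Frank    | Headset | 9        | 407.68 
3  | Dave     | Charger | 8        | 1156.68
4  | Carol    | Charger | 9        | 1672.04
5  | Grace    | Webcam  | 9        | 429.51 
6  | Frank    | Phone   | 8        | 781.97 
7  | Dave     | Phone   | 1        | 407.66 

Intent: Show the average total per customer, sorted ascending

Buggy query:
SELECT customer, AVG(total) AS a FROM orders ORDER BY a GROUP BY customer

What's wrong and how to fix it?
Bug: ORDER BY appears before GROUP BY; SQL clause order requires GROUP BY first

Fix: Move ORDER BY to the end, after GROUP BY

Corrected query:
SELECT customer, AVG(total) AS a FROM orders GROUP BY customer ORDER BY a

Result:
customer | a      
---------+--------
Frank    | 594.825
Grace    | 679.87 
Dave     | 782.17 
Carol    | 1672.04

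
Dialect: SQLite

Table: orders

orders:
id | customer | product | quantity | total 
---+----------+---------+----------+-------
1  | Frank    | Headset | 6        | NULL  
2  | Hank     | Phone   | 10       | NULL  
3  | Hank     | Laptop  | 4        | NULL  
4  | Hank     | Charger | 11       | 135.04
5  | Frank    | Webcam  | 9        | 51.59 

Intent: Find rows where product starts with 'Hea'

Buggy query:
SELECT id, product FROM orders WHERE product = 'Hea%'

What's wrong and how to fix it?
Bug: '=' compares the literal string including the % character; pattern matching needs LIKE

Fix: Replace '=' with LIKE so 'Hea%' is treated as a pattern

Corrected query:
SELECT id, product FROM orders WHERE product LIKE 'Hea%'

Result:
id | product
---+--------
1  | Headset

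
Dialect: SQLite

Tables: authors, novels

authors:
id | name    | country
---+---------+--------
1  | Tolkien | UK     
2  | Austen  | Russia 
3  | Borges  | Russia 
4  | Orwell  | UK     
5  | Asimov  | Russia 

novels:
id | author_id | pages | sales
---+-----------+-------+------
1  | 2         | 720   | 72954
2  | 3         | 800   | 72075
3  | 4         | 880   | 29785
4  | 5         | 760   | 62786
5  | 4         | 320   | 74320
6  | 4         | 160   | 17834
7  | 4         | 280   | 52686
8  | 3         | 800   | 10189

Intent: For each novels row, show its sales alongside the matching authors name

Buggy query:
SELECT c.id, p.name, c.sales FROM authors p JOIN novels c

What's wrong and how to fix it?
Bug: Missing join condition: each novels row is matched to all authors rows instead of just its own

Fix: Add ON c.author_id = p.id to the JOIN

Corrected query:
SELECT c.id, p.name, c.sales FROM authors p JOIN novels c ON c.author_id = p.id

Result:
id | name   | sales
---+--------+------
1  | Austen | 72954
2  | Borges | 72075
3  | Orwell | 29785
4  | Asimov | 62786
5  | Orwell | 74320
6  | Orwell | 17834
7  | Orwell | 52686
8  | Borges | 10189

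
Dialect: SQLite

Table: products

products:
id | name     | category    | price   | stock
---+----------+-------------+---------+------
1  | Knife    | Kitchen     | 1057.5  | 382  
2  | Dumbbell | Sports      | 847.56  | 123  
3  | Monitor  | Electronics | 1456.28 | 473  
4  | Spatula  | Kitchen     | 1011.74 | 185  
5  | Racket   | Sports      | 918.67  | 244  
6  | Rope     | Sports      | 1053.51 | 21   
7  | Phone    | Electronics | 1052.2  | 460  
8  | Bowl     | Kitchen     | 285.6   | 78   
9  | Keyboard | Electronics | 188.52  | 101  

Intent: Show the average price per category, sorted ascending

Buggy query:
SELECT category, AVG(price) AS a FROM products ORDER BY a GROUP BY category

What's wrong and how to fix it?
Bug: ORDER BY appears before GROUP BY; SQL clause order requires GROUP BY first

Fix: Reorder: SELECT … FROM … GROUP BY … ORDER BY …

Corrected query:
SELECT category, AVG(price) AS a FROM products GROUP BY category ORDER BY a

Result:
category    | a         
------------+-----------
Kitchen     | 784.946667
Electronics | 899       
Sports      | 939.913333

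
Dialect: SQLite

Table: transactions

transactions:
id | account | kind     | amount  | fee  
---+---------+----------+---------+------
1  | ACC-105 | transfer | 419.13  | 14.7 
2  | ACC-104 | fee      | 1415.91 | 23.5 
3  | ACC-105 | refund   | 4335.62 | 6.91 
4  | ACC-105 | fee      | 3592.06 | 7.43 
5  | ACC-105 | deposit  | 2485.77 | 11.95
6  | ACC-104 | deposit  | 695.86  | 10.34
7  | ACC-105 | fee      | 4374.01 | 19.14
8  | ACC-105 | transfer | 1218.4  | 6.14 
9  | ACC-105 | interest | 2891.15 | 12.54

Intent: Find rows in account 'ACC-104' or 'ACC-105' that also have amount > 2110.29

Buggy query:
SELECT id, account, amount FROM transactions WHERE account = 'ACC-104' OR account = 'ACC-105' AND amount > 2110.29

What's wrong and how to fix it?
Bug: AND binds tighter than OR, so this parses as account = 'ACC-104' OR (account = 'ACC-105' AND amount > 2110.29)

Fix: Group the OR with parentheses (or use IN), then AND the threshold

Corrected query:
SELECT id, account, amount FROM transactions WHERE (account = 'ACC-104' OR account = 'ACC-105') AND amount > 2110.29

Result:
id | account | amount 
---+---------+--------
3  | ACC-105 | 4335.62
4  | ACC-105 | 3592.06
5  | ACC-105 | 2485.77
7  | ACC-105 | 4374.01
9  | ACC-105 | 2891.15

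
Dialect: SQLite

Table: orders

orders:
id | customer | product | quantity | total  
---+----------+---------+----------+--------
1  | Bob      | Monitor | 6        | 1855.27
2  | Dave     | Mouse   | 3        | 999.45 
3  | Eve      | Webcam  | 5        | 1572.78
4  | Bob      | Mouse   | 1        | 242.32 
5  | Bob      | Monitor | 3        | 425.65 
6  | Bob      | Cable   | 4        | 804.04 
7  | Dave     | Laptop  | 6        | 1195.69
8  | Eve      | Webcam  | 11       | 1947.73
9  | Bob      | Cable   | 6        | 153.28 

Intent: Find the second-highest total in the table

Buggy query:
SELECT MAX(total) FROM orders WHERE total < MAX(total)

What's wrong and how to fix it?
Bug: The inner MAX is an aggregate inside WHERE, which is not allowed

Fix: Put the inner MAX in a scalar subquery

Corrected query:
SELECT MAX(total) FROM orders WHERE total < (SELECT MAX(total) FROM orders)

Result:
MAX(total)
----------
1855.27   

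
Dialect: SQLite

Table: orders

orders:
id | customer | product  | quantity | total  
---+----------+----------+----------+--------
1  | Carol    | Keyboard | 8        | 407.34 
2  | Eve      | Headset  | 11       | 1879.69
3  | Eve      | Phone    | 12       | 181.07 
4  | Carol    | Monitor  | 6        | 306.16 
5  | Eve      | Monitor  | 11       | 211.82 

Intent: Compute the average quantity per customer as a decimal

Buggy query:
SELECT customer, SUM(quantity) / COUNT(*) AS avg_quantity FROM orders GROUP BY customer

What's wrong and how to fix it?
Bug: Both operands are integers, so '/' performs integer division and truncates

Fix: Multiply by 1.0 (or CAST to REAL) to force floating-point division

Corrected query:
SELECT customer, SUM(quantity) * 1.0 / COUNT(*) AS avg_quantity FROM orders GROUP BY customer

Result:
customer | avg_quantity
---------+-------------
Carol    | 7           
Eve      | 11.333333   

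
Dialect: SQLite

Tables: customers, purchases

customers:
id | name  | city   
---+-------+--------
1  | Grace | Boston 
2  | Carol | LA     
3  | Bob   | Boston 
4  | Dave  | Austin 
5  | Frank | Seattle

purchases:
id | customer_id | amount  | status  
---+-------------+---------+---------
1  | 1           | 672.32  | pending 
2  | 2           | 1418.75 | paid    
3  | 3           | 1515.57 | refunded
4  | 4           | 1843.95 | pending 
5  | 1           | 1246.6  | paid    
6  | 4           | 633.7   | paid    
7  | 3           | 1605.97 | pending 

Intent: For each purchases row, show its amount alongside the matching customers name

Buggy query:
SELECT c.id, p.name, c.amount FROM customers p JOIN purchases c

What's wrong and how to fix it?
Bug: Missing join condition: each purchases row is matched to all customers rows instead of just its own

Fix: Specify the join condition linking the foreign key to the parent id

Corrected query:
SELECT c.id, p.name, c.amount FROM customers p JOIN purchases c ON c.customer_id = p.id

Result:
id | name  | amount 
---+-------+--------
1  | Grace | 672.32 
2  | Carol | 1418.75
3  | Bob   | 1515.57
4  | Dave  | 1843.95
5  | Grace | 1246.6 
6  | Dave  | 633.7  
7  | Bob   | 1605.97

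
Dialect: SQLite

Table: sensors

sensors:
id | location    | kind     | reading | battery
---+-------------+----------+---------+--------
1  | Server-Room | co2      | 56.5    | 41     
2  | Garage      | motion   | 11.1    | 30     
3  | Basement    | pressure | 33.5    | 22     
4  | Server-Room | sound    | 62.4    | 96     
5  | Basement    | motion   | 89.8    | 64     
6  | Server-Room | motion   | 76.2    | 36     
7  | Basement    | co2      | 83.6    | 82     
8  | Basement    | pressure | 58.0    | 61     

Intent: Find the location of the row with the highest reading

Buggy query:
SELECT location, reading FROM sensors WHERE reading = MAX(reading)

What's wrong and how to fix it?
Bug: MAX(reading) is an aggregate and cannot be used directly in WHERE

Fix: Wrap MAX in a scalar subquery so WHERE compares against a single value

Corrected query:
SELECT location, reading FROM sensors WHERE reading = (SELECT MAX(reading) FROM sensors)

Result:
location | reading
---------+--------
Basement | 89.8   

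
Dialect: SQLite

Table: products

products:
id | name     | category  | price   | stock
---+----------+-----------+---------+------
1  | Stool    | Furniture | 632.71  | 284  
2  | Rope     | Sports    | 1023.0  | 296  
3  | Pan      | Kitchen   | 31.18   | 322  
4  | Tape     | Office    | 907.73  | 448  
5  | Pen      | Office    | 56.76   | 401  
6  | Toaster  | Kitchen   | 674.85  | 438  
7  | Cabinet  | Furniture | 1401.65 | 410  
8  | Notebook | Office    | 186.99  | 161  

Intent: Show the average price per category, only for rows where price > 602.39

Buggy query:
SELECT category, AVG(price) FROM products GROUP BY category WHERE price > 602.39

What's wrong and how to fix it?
Bug: Row-level WHERE must come before GROUP BY in the clause order

Fix: Move the WHERE clause before GROUP BY

Corrected query:
SELECT category, AVG(price) FROM products WHERE price > 602.39 GROUP BY category

Result:
category  | AVG(price)
----------+-----------
Furniture | 1017.18   
Kitchen   | 674.85    
Office    | 907.73    
Sports    | 1023      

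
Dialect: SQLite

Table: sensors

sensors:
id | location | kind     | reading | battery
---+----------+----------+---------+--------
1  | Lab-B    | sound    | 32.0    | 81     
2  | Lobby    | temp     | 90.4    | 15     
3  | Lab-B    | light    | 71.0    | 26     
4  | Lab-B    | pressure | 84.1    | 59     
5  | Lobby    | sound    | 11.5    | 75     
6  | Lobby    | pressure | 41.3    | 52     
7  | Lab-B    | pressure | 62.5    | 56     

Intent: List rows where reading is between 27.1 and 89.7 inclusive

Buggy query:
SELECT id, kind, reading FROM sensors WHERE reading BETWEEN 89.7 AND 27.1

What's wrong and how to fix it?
Bug: BETWEEN expects the lower bound first; with 89.7 AND 27.1 the range is empty

Fix: Swap the bounds so the smaller value comes first

Corrected query:
SELECT id, kind, reading FROM sensors WHERE reading BETWEEN 27.1 AND 89.7

Result:
id | kind     | reading
---+----------+--------
1  | sound    | 32     
3  | light    | 71     
4  | pressure | 84.1   
6  | pressure | 41.3   
7  | pressure | 62.5   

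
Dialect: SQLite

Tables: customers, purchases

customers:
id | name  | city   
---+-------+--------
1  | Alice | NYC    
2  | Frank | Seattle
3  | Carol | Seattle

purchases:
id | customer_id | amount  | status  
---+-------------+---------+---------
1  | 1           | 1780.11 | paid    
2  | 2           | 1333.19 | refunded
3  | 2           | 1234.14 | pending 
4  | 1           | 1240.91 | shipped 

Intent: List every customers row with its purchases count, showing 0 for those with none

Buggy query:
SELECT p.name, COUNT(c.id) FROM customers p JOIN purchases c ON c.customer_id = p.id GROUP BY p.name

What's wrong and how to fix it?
Bug: INNER JOIN drops customers rows that have no matching purchases rows

Fix: Switch to LEFT JOIN to retain unmatched parent rows

Corrected query:
SELECT p.name, COUNT(c.id) FROM customers p LEFT JOIN purchases c ON c.customer_id = p.id GROUP BY p.name

Result:
name  | COUNT(c.id)
------+------------
Alice | 2          
Carol | 0          
Frank | 2          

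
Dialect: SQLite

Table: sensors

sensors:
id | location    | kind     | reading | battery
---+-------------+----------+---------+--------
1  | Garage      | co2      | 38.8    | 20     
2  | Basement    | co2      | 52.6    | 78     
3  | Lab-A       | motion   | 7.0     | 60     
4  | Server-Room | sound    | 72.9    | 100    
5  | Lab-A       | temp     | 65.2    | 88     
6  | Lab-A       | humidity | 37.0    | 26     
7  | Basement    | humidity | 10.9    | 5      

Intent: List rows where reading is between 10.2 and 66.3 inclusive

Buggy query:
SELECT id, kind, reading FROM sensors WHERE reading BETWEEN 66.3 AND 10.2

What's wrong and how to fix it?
Bug: The bounds are reversed; BETWEEN a AND b requires a <= b to match anything

Fix: Write BETWEEN 10.2 AND 66.3

Corrected query:
SELECT id, kind, reading FROM sensors WHERE reading BETWEEN 10.2 AND 66.3

Result:
id | kind     | reading
---+----------+--------
1  | co2      | 38.8   
2  | co2      | 52.6   
5  | temp     | 65.2   
6  | humidity | 37     
7  | humidity | 10.9   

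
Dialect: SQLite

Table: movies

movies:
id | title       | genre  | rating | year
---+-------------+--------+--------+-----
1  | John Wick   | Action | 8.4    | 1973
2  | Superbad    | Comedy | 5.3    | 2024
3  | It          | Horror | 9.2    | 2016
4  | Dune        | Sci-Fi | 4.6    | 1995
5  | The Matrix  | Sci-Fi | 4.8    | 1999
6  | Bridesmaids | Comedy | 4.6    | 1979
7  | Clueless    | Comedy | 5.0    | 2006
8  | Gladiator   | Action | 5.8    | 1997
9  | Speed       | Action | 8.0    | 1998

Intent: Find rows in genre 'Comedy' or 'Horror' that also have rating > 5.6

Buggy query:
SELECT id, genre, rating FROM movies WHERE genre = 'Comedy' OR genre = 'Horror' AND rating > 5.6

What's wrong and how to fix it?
Bug: Without parentheses, AND is evaluated before OR, so the rating filter only applies to the 'Horror' branch

Fix: Add parentheses around the OR so the AND applies to both alternatives

Corrected query:
SELECT id, genre, rating FROM movies WHERE (genre = 'Comedy' OR genre = 'Horror') AND rating > 5.6

Result:
id | genre  | rating
---+--------+-------
3  | Horror | 9.2   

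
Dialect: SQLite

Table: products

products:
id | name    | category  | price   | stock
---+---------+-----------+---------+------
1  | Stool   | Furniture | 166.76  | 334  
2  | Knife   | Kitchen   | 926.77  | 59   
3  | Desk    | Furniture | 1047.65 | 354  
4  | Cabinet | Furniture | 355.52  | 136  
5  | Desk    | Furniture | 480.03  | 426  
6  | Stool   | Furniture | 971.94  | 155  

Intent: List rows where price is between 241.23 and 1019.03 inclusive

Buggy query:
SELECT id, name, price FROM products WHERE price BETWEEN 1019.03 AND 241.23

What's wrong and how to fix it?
Bug: The bounds are reversed; BETWEEN a AND b requires a <= b to match anything

Fix: Swap the bounds so the smaller value comes first

Corrected query:
SELECT id, name, price FROM products WHERE price BETWEEN 241.23 AND 1019.03

Result:
id | name    | price 
---+---------+-------
2  | Knife   | 926.77
4  | Cabinet | 355.52
5  | Desk    | 480.03
6  | Stool   | 971.94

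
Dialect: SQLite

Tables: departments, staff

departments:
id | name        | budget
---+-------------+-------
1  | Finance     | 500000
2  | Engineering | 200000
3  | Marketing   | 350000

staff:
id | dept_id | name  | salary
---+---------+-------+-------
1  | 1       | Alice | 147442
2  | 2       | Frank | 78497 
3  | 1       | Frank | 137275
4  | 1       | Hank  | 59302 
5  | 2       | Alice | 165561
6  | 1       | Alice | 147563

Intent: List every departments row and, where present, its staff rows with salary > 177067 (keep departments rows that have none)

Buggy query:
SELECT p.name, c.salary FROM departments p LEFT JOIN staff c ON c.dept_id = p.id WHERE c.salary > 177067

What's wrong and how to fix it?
Bug: Filtering c.salary in WHERE discards the NULL rows produced by LEFT JOIN, turning it into an inner join

Fix: Put 'c.salary > 177067' in the JOIN's ON clause instead of WHERE

Corrected query:
SELECT p.name, c.salary FROM departments p LEFT JOIN staff c ON c.dept_id = p.id AND c.salary > 177067

Result:
name        | salary
------------+-------
Finance     | NULL  
Engineering | NULL  
Marketing   | NULL  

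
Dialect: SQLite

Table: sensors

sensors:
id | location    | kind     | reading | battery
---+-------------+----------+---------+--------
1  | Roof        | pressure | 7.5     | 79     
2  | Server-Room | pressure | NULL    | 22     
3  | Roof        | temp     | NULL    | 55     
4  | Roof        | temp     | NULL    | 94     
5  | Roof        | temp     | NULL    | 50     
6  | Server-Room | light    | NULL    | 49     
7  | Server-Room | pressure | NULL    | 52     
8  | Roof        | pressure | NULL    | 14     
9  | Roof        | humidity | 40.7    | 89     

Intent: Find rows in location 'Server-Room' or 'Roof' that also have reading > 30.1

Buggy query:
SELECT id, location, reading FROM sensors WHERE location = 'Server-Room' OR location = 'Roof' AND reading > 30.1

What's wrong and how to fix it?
Bug: Without parentheses, AND is evaluated before OR, so the reading filter only applies to the 'Roof' branch

Fix: Group the OR with parentheses (or use IN), then AND the threshold

Corrected query:
SELECT id, location, reading FROM sensors WHERE (location = 'Server-Room' OR location = 'Roof') AND reading > 30.1

Result:
id | location | reading
---+----------+--------
9  | Roof     | 40.7   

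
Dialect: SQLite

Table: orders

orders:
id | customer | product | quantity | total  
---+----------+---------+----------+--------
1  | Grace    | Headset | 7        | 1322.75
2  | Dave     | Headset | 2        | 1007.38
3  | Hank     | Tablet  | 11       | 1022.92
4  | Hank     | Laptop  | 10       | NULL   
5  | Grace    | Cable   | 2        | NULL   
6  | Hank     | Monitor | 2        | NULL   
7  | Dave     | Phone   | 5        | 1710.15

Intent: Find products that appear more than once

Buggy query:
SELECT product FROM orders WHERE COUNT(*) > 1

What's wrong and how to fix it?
Bug: COUNT(*) is an aggregate and cannot be used in WHERE

Fix: Group first, then use HAVING for the count condition

Corrected query:
SELECT product FROM orders GROUP BY product HAVING COUNT(*) > 1

Result:
product
-------
Headset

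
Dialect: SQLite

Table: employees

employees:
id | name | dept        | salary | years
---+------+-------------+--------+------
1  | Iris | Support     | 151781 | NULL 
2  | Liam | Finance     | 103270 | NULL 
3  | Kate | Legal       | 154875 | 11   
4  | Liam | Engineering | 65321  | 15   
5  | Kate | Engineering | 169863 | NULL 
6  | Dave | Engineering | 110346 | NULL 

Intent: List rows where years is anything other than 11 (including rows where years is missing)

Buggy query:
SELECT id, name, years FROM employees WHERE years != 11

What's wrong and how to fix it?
Bug: 'years != 11' is unknown when years is NULL, so NULL rows are silently excluded

Fix: Add an explicit OR years IS NULL to include the missing-value rows

Corrected query:
SELECT id, name, years FROM employees WHERE years != 11 OR years IS NULL

Result:
id | name | years
---+------+------
1  | Iris | NULL 
2  | Liam | NULL 
4  | Liam | 15   
5  | Kate | NULL 
6  | Dave | NULL 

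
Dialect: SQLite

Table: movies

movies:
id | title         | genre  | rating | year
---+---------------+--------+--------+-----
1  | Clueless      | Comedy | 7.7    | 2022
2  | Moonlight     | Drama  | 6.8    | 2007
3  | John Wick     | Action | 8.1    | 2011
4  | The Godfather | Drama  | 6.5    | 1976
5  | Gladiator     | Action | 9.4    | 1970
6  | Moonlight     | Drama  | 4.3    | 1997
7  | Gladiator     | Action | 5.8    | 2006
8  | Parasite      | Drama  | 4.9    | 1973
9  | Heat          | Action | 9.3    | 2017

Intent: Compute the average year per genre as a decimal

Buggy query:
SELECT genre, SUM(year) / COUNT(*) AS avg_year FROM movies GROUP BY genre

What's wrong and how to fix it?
Bug: Both operands are integers, so '/' performs integer division and truncates

Fix: Multiply by 1.0 (or CAST to REAL) to force floating-point division

Corrected query:
SELECT genre, SUM(year) * 1.0 / COUNT(*) AS avg_year FROM movies GROUP BY genre

Result:
genre  | avg_year
-------+---------
Action | 2001    
Comedy | 2022    
Drama  | 1988.25 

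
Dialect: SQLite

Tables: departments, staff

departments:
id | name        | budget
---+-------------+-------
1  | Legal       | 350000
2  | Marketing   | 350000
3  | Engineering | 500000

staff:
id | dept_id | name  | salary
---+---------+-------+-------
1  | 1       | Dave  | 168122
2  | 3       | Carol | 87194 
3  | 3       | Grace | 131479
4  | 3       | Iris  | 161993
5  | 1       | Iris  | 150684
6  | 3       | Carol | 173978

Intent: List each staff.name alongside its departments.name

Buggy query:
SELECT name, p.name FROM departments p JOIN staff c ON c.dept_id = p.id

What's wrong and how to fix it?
Bug: 'name' exists in both joined tables, so the database can't tell which one is meant

Fix: Prefix ambiguous columns with the table alias

Corrected query:
SELECT c.name, p.name FROM departments p JOIN staff c ON c.dept_id = p.id

Result:
name  | name       
------+------------
Dave  | Legal      
Carol | Engineering
Grace | Engineering
Iris  | Engineering
Iris  | Legal      
Carol | Engineering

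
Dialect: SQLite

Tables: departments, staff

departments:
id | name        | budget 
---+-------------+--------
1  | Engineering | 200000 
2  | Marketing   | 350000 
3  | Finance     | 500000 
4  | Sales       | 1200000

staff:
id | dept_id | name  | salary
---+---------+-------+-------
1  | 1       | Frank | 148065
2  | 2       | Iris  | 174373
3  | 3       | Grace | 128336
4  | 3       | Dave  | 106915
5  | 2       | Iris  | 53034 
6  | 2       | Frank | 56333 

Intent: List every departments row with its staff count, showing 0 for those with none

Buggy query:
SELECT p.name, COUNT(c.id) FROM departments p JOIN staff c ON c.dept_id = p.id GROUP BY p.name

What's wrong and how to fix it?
Bug: An inner join excludes parents with zero children

Fix: Switch to LEFT JOIN to retain unmatched parent rows

Corrected query:
SELECT p.name, COUNT(c.id) FROM departments p LEFT JOIN staff c ON c.dept_id = p.id GROUP BY p.name

Result:
name        | COUNT(c.id)
------------+------------
Engineering | 1          
Finance     | 2          
Marketing   | 3          
Sales       | 0          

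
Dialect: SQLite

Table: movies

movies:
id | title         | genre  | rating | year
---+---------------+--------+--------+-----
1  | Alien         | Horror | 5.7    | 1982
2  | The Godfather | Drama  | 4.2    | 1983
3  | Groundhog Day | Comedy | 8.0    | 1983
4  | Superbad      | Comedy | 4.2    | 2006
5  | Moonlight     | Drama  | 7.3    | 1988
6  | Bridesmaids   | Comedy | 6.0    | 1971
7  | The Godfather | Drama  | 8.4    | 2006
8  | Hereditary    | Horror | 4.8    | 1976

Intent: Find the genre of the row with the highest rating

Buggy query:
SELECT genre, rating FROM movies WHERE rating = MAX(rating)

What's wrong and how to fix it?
Bug: WHERE is evaluated per row; an aggregate over the whole table isn't defined there

Fix: Use a subquery: WHERE rating = (SELECT MAX(rating) FROM movies)

Corrected query:
SELECT genre, rating FROM movies WHERE rating = (SELECT MAX(rating) FROM movies)

Result:
genre | rating
------+-------
Drama | 8.4   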